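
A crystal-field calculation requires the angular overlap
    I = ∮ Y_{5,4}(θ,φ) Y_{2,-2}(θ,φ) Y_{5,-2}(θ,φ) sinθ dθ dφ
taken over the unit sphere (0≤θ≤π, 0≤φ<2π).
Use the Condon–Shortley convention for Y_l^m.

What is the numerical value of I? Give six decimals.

Rules hold: Σm=0, L=12 even, 3≤5≤7.
N = 11·5·11 = 605
Δ = 2!·8!·2!/13! = 1/38610
Racah Σ t=0..2: t=0:+1/2880 t=1:−1/576 t=2:+1/2880 = -1/960
⇒ 3j(5 2 5; 0 0 0)² = 10/429, sgn +1
Racah Σ t=0..0: t=0:+1/20160 = 1/20160
⇒ 3j(5 2 5; 4 -2 -2)² = 12/715, sgn -1
4πI² = N·(3j₀)²·(3jₘ)² = 40/169
I = -1·√(0.236686/4π) = -0.13724032

-0.137240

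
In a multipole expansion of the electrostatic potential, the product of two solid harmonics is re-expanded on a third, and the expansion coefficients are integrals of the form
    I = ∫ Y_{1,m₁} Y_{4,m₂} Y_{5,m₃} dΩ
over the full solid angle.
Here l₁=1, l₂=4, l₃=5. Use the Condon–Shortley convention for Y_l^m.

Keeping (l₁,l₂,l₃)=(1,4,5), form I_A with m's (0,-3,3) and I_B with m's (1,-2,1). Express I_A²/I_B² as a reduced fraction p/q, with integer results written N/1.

Same 1,4,5: normalisation and zero-m 3j drop out of the ratio.
A: Δ: 0! 2! 8! / 11! → 1/495; sum: t=0:+1/5040 = 1/5040; 3j²(1 4 5; 0 -3 3) = Δ·Π!·Σ² = 16/495  (sign +1)
B: Δ: 0! 2! 8! / 11! → 1/495; sum: t=0:+1/2880 = 1/2880; 3j²(1 4 5; 1 -2 1) = Δ·Π!·Σ² = 2/165  (sign +1)
I_A²/I_B² = (16/495)/(2/165) = 8/3

8/3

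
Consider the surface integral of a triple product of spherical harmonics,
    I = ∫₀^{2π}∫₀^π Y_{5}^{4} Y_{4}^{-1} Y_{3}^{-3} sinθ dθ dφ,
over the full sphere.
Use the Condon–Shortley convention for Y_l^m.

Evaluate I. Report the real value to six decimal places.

-0.186208

Checks pass: Σm=0; 12 even; l₃=3∈[1,9].
(2·5+1)(2·4+1)(2·3+1) = 693
Δ: 6! 4! 2! / 13! → 1/180180
sum: t=2:+1/576 t=3:−1/144 t=4:+1/576 = -1/288
3j²(5 4 3; 0 0 0) = Δ·Π!·Σ² = 20/1001  (sign +1)
sum: t=1:−1/5760 = -1/5760
3j²(5 4 3; 4 -1 -3) = Δ·Π!·Σ² = 9/286  (sign -1)
combine: 4πI² = 693·20/1001·9/286 = 810/1859
take √, sign -1: I = -0.18620781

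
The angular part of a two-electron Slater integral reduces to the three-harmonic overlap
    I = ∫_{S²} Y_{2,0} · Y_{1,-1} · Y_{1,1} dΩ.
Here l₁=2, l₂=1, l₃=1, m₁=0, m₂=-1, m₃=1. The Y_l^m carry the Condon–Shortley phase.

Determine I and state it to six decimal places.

0.126157

m-sum 0 ✓  L=4 even ✓  1≤1≤3 ✓
Π(2lᵢ+1) = 5×3×3 = 45
triangle coeff Δ(2,1,1) = 1/30
Σ_t [1,1]: t=1:−1/1 = -1/1
(3j)²=2/15 [(2 1 1; 0 0 0)], sign=+1
Σ_t [0,0]: t=0:+1/4 = 1/4
(3j)²=1/30 [(2 1 1; 0 -1 1)], sign=+1
⇒ 4πI² = 1/5
I = (+1)√(1/5/(4π)) = 0.12615663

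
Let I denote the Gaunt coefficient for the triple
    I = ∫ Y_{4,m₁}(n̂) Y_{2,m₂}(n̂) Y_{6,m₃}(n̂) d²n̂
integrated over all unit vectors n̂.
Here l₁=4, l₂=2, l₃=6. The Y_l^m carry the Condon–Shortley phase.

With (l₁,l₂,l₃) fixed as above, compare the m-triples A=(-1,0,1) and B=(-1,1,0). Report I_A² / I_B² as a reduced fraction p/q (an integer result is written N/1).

7/4

l's match ⇒ only the (l;m) 3-j factors differ between A and B.
A: triangle coeff Δ(4,2,6) = 1/6435; Σ_t [0,0]: t=0:+1/2880 = 1/2880; (3j)²=14/429 [(4 2 6; -1 0 1)], sign=-1
B: triangle coeff Δ(4,2,6) = 1/6435; Σ_t [0,0]: t=0:+1/4320 = 1/4320; (3j)²=8/429 [(4 2 6; -1 1 0)], sign=+1
I_A²/I_B² = (14/429)/(8/429) = 7/4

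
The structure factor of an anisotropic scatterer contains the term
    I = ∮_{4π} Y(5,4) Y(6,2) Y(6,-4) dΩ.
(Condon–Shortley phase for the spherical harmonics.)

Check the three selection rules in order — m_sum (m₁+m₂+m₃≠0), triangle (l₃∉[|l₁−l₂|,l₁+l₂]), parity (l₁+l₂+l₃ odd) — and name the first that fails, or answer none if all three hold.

azimuthal sum: 4 + 2 − 4 = 2  ✗
1 ≤ 6 ≤ 11 (triangle on l)
L = 5 + 6 + 6 = 17 (odd)

m_sum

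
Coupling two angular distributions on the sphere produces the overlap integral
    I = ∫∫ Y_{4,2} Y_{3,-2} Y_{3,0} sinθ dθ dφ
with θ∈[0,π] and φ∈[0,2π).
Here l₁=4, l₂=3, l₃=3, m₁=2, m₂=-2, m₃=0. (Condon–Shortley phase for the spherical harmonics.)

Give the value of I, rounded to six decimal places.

m-sum 0 ✓  L=10 even ✓  1≤3≤7 ✓
Π(2lᵢ+1) = 9×7×7 = 441
triangle coeff Δ(4,3,3) = 1/34650
Σ_t [1,3]: t=1:−1/72 t=2:+1/16 t=3:−1/72 = 5/144
(3j)²=2/77 [(4 3 3; 0 0 0)], sign=-1
Σ_t [0,1]: t=0:+1/96 t=1:−1/72 = -1/288
(3j)²=1/462 [(4 3 3; 2 -2 0)], sign=+1
⇒ 4πI² = 3/121
I = (-1)√(3/121/(4π)) = -0.04441841

-0.044418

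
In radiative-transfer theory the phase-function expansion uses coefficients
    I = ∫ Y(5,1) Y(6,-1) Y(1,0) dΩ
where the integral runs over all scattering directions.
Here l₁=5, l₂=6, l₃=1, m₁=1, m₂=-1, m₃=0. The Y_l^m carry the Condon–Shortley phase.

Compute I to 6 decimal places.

Rules hold: Σm=0, L=12 even, 1≤1≤11.
N = 11·13·3 = 429
Δ = 10!·0!·2!/13! = 1/858
Racah Σ t=5..5: t=5:−1/14400 = -1/14400
⇒ 3j(5 6 1; 0 0 0)² = 6/143, sgn +1
Racah Σ t=4..4: t=4:+1/17280 = 1/17280
⇒ 3j(5 6 1; 1 -1 0)² = 35/858, sgn -1
4πI² = N·(3j₀)²·(3jₘ)² = 105/143
I = -1·√(0.734266/4π) = -0.24172507

-0.241725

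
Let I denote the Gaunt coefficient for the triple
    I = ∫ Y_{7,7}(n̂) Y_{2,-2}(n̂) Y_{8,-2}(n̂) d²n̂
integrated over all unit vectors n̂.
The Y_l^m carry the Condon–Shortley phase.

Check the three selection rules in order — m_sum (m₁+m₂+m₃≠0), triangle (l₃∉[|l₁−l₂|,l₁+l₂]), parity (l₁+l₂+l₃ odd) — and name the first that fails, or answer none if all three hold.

Σmᵢ = 3  ✗
l₃∈[|l₁−l₂|,l₁+l₂]=[5,9], have l₃=8
Σlᵢ = 17 ⇒ odd

m_sum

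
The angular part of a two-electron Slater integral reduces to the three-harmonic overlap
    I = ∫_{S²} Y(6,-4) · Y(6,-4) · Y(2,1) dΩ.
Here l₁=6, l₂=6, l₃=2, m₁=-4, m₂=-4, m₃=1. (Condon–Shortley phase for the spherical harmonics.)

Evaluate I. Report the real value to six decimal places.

0.000000

Σmᵢ = -7 ≠ 0, so the φ-integral vanishes; I = 0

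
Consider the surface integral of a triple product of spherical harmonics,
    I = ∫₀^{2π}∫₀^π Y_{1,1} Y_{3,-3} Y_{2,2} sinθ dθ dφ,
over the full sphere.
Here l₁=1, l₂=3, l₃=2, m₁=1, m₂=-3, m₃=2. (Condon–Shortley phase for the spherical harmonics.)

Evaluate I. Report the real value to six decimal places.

-0.319865

m-sum 0 ✓  L=6 even ✓  2≤2≤4 ✓
Π(2lᵢ+1) = 3×7×5 = 105
triangle coeff Δ(1,3,2) = 1/105
Σ_t [1,1]: t=1:−1/4 = -1/4
(3j)²=3/35 [(1 3 2; 0 0 0)], sign=-1
Σ_t [0,0]: t=0:+1/48 = 1/48
(3j)²=1/7 [(1 3 2; 1 -3 2)], sign=+1
⇒ 4πI² = 9/7
I = (-1)√(9/7/(4π)) = -0.31986543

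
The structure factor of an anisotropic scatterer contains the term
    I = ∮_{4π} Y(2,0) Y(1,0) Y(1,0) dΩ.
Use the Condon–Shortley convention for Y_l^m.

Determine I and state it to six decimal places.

Rules hold: Σm=0, L=4 even, 1≤1≤3.
N = 5·3·3 = 45
Δ = 2!·2!·0!/5! = 1/30
Racah Σ t=1..1: t=1:−1/1 = -1/1
⇒ 3j(2 1 1; 0 0 0)² = 2/15, sgn +1
(m-triple is (0,0,0) — same symbol as above.)
4πI² = N·(3j₀)²·(3jₘ)² = 4/5
I = +1·√(0.8/4π) = 0.25231325

0.252313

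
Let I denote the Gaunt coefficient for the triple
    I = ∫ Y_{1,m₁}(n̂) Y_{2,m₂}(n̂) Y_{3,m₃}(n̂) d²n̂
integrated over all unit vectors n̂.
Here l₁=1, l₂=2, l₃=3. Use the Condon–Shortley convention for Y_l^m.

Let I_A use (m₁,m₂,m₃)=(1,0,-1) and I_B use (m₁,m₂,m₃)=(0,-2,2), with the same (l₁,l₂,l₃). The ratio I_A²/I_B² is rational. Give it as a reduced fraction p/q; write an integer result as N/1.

6/5

Shared (l₁,l₂,l₃)=(1,2,3): N and (l;000)² cancel in I_A²/I_B².
A: Δ = 0!·2!·4!/7! = 1/105; Racah Σ t=0..0: t=0:+1/8 = 1/8; ⇒ 3j(1 2 3; 1 0 -1)² = 2/35, sgn +1
B: Δ = 0!·2!·4!/7! = 1/105; Racah Σ t=0..0: t=0:+1/24 = 1/24; ⇒ 3j(1 2 3; 0 -2 2)² = 1/21, sgn -1
I_A²/I_B² = (2/35)/(1/21) = 6/5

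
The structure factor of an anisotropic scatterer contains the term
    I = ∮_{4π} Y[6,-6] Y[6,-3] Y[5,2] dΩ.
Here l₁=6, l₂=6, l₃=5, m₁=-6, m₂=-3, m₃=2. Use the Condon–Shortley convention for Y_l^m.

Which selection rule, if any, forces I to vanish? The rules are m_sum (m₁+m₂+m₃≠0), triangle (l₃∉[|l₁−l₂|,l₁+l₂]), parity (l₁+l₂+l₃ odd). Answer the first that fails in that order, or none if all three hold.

Σmᵢ = -7  ✗
l₃∈[|l₁−l₂|,l₁+l₂]=[0,12], have l₃=5
Σlᵢ = 17 ⇒ odd

m_sum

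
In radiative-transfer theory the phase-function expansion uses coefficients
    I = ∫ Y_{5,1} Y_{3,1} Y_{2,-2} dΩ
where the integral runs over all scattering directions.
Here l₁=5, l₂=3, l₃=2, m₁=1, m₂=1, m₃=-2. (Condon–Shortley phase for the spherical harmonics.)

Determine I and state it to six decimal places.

-0.092802

Rules hold: Σm=0, L=10 even, 2≤2≤8.
N = 11·7·5 = 385
Δ = 6!·4!·0!/11! = 1/2310
Racah Σ t=3..3: t=3:−1/144 = -1/144
⇒ 3j(5 3 2; 0 0 0)² = 10/231, sgn -1
Racah Σ t=4..4: t=4:+1/1152 = 1/1152
⇒ 3j(5 3 2; 1 1 -2)² = 1/154, sgn +1
4πI² = N·(3j₀)²·(3jₘ)² = 25/231
I = -1·√(0.108225/4π) = -0.09280237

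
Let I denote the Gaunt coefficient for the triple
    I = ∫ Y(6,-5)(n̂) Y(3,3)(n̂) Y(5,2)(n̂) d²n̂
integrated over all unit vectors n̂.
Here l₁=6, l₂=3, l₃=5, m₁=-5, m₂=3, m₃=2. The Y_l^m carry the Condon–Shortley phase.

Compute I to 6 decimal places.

0.169016

m-sum 0 ✓  L=14 even ✓  3≤5≤9 ✓
Π(2lᵢ+1) = 13×7×11 = 1001
triangle coeff Δ(6,3,5) = 1/675675
Σ_t [1,3]: t=1:−1/8640 t=2:+1/2304 t=3:−1/8640 = 7/34560
(3j)²=7/429 [(6 3 5; 0 0 0)], sign=-1
Σ_t [4,4]: t=4:+1/241920 = 1/241920
(3j)²=2/91 [(6 3 5; -5 3 2)], sign=-1
⇒ 4πI² = 14/39
I = (+1)√(14/39/(4π)) = 0.16901560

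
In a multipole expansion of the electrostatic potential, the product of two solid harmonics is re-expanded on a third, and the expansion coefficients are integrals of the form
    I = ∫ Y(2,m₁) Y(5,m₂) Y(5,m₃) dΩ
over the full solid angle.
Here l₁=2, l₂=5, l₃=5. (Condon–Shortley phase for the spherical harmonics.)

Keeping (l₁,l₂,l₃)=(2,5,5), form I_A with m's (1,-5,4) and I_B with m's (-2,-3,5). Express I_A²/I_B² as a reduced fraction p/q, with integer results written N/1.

9/2

Shared (l₁,l₂,l₃)=(2,5,5): N and (l;000)² cancel in I_A²/I_B².
A: Δ = 2!·2!·8!/13! = 1/38610; Racah Σ t=0..0: t=0:+1/80640 = 1/80640; ⇒ 3j(2 5 5; 1 -5 4)² = 9/286, sgn -1
B: Δ = 2!·2!·8!/13! = 1/38610; Racah Σ t=2..2: t=2:+1/161280 = 1/161280; ⇒ 3j(2 5 5; -2 -3 5)² = 1/143, sgn +1
I_A²/I_B² = (9/286)/(1/143) = 9/2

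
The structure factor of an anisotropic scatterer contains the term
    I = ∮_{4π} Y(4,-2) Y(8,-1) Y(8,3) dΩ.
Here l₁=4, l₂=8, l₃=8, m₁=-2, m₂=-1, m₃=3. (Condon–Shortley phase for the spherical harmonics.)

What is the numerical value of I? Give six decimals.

Rules hold: Σm=0, L=20 even, 4≤8≤12.
N = 9·17·17 = 2601
Δ = 4!·4!·12!/21! = 1/185175900
Racah Σ t=0..4: t=0:+1/557383680 t=1:−1/21772800 t=2:+1/8294400 t=3:−1/21772800 t=4:+1/557383680 = 1/30965760
⇒ 3j(4 8 8; 0 0 0)² = 36/4199, sgn +1
Racah Σ t=2..4: t=2:+1/58060800 t=3:−1/34836480 t=4:+1/209018880 = -1/149299200
⇒ 3j(4 8 8; -2 -1 3)² = 77/25194, sgn +1
4πI² = N·(3j₀)²·(3jₘ)² = 4158/61009
I = +1·√(0.0681539/4π) = 0.07364451

0.073645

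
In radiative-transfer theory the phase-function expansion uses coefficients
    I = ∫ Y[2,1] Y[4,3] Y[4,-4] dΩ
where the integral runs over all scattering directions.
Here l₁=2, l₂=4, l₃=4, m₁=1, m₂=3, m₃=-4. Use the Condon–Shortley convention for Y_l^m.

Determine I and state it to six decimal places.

Rules hold: Σm=0, L=10 even, 2≤4≤6.
N = 5·9·9 = 405
Δ = 2!·2!·6!/11! = 1/13860
Racah Σ t=0..2: t=0:+1/192 t=1:−1/36 t=2:+1/192 = -5/288
⇒ 3j(2 4 4; 0 0 0)² = 20/693, sgn -1
Racah Σ t=1..1: t=1:−1/1440 = -1/1440
⇒ 3j(2 4 4; 1 3 -4)² = 7/165, sgn -1
4πI² = N·(3j₀)²·(3jₘ)² = 60/121
I = +1·√(0.495868/4π) = 0.19864517

0.198645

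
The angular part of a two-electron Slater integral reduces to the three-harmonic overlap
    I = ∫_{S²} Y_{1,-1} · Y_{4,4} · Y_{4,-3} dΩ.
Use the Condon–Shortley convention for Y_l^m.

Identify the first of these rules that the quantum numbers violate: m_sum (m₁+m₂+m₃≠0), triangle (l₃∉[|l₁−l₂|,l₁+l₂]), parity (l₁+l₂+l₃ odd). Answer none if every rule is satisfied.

azimuthal sum: -1 + 4 − 3 = 0  ✓
3 ≤ 4 ≤ 5 (triangle on l)  ✓
L = 1 + 4 + 4 = 9 (odd)  ✗

parity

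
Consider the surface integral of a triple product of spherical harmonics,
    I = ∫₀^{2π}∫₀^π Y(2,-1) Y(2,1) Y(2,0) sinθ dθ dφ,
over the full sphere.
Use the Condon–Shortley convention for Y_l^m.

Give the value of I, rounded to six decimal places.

-0.090112

m-sum 0 ✓  L=6 even ✓  0≤2≤4 ✓
Π(2lᵢ+1) = 5×5×5 = 125
triangle coeff Δ(2,2,2) = 1/630
Σ_t [0,2]: t=0:+1/8 t=1:−1/1 t=2:+1/8 = -3/4
(3j)²=2/35 [(2 2 2; 0 0 0)], sign=-1
Σ_t [1,2]: t=1:−1/4 t=2:+1/2 = 1/4
(3j)²=1/70 [(2 2 2; -1 1 0)], sign=+1
⇒ 4πI² = 5/49
I = (-1)√(5/49/(4π)) = -0.09011188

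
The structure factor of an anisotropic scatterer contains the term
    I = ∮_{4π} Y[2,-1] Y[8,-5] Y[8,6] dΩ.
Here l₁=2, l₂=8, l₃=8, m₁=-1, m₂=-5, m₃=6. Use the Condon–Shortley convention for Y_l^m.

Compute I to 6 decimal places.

Checks pass: Σm=0; 18 even; l₃=8∈[6,10].
(2·2+1)(2·8+1)(2·8+1) = 1445
Δ: 2! 2! 14! / 19! → 1/348840
sum: t=0:+1/116121600 t=1:−1/25401600 t=2:+1/116121600 = -1/45158400
3j²(2 8 8; 0 0 0) = Δ·Π!·Σ² = 24/1615  (sign -1)
sum: t=1:−1/1916006400 t=2:+1/12454041600 = -1/2264371200
3j²(2 8 8; -1 -5 6) = Δ·Π!·Σ² = 847/38760  (sign -1)
combine: 4πI² = 1445·24/1615·847/38760 = 847/1805
take √, sign +1: I = 0.19324051

0.193241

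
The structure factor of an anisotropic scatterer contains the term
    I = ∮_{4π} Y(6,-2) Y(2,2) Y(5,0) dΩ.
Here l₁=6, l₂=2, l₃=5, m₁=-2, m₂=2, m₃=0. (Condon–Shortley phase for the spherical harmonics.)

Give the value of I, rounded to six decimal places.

0.000000

Σlᵢ=13 odd — θ-integrand is odd under cosθ→−cosθ; I=0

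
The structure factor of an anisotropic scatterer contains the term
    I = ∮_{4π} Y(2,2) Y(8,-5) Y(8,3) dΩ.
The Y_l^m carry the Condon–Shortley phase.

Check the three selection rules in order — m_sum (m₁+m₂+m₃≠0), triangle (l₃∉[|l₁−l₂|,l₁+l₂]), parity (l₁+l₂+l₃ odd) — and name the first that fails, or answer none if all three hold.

none

Σmᵢ = 0  ✓
l₃∈[|l₁−l₂|,l₁+l₂]=[6,10], have l₃=8  ✓
Σlᵢ = 18 ⇒ even  ✓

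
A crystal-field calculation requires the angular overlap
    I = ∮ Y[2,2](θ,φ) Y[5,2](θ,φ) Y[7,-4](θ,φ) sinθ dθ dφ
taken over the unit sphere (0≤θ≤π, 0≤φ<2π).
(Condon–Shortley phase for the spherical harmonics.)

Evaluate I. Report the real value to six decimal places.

0.205860

m-sum 0 ✓  L=14 even ✓  3≤7≤7 ✓
Π(2lᵢ+1) = 5×11×15 = 825
triangle coeff Δ(2,5,7) = 1/15015
Σ_t [0,0]: t=0:+1/57600 = 1/57600
(3j)²=21/715 [(2 5 7; 0 0 0)], sign=-1
Σ_t [0,0]: t=0:+1/725760 = 1/725760
(3j)²=2/91 [(2 5 7; 2 2 -4)], sign=-1
⇒ 4πI² = 90/169
I = (+1)√(90/169/(4π)) = 0.20586047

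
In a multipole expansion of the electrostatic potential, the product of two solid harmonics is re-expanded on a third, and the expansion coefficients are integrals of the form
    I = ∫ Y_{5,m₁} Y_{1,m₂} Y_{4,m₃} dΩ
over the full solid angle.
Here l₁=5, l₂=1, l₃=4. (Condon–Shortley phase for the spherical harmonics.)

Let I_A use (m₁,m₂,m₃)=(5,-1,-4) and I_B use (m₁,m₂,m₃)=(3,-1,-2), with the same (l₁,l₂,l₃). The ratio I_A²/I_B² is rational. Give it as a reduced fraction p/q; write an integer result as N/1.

Shared (l₁,l₂,l₃)=(5,1,4): N and (l;000)² cancel in I_A²/I_B².
A: Δ = 2!·8!·0!/11! = 1/495; Racah Σ t=0..0: t=0:+1/80640 = 1/80640; ⇒ 3j(5 1 4; 5 -1 -4)² = 1/11, sgn +1
B: Δ = 2!·8!·0!/11! = 1/495; Racah Σ t=0..0: t=0:+1/2880 = 1/2880; ⇒ 3j(5 1 4; 3 -1 -2)² = 28/495, sgn +1
I_A²/I_B² = (1/11)/(28/495) = 45/28

45/28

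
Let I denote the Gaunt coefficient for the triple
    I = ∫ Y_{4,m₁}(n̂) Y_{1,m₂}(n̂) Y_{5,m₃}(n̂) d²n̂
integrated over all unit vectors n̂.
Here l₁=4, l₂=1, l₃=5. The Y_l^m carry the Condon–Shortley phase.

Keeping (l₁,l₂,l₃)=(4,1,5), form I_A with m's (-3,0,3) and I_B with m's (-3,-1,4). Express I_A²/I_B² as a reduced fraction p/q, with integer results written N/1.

Shared (l₁,l₂,l₃)=(4,1,5): N and (l;000)² cancel in I_A²/I_B².
A: Δ = 0!·8!·2!/11! = 1/495; Racah Σ t=0..0: t=0:+1/5040 = 1/5040; ⇒ 3j(4 1 5; -3 0 3)² = 16/495, sgn +1
B: Δ = 0!·8!·2!/11! = 1/495; Racah Σ t=0..0: t=0:+1/10080 = 1/10080; ⇒ 3j(4 1 5; -3 -1 4)² = 4/55, sgn -1
I_A²/I_B² = (16/495)/(4/55) = 4/9

4/9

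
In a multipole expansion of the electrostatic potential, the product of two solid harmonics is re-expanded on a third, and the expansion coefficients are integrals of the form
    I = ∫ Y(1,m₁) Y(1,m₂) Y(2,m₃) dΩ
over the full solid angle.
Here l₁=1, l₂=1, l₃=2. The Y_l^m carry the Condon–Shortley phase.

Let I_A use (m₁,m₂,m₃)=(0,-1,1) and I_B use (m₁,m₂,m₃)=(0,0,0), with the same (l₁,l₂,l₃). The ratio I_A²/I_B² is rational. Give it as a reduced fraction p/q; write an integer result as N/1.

l's match ⇒ only the (l;m) 3-j factors differ between A and B.
A: triangle coeff Δ(1,1,2) = 1/30; Σ_t [0,0]: t=0:+1/2 = 1/2; (3j)²=1/10 [(1 1 2; 0 -1 1)], sign=-1
B: triangle coeff Δ(1,1,2) = 1/30; Σ_t [0,0]: t=0:+1/1 = 1/1; (3j)²=2/15 [(1 1 2; 0 0 0)], sign=+1
I_A²/I_B² = (1/10)/(2/15) = 3/4

3/4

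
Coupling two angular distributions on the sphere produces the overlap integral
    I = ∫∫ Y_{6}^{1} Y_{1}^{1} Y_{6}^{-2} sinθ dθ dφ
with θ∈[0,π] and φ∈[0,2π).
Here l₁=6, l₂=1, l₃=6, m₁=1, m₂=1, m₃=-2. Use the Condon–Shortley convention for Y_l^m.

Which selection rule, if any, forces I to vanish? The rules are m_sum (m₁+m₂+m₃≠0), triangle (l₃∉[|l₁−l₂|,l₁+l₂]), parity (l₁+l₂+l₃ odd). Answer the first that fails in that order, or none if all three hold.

m₁+m₂+m₃ = 1 + 1 − 2 = 0  ✓
triangle: |6−1|=5 ≤ l₃=6 ≤ 6+1=7  ✓
parity: l₁+l₂+l₃ = 13 is odd  ✗

parity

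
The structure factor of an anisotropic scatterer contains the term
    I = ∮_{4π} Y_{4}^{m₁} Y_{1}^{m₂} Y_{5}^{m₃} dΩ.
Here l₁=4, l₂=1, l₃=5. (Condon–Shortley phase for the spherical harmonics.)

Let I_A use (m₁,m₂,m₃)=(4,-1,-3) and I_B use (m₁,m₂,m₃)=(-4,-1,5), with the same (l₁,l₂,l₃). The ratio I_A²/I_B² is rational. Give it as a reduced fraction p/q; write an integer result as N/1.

Shared (l₁,l₂,l₃)=(4,1,5): N and (l;000)² cancel in I_A²/I_B².
A: Δ = 0!·8!·2!/11! = 1/495; Racah Σ t=0..0: t=0:+1/80640 = 1/80640; ⇒ 3j(4 1 5; 4 -1 -3)² = 1/495, sgn +1
B: Δ = 0!·8!·2!/11! = 1/495; Racah Σ t=0..0: t=0:+1/80640 = 1/80640; ⇒ 3j(4 1 5; -4 -1 5)² = 1/11, sgn +1
I_A²/I_B² = (1/495)/(1/11) = 1/45

1/45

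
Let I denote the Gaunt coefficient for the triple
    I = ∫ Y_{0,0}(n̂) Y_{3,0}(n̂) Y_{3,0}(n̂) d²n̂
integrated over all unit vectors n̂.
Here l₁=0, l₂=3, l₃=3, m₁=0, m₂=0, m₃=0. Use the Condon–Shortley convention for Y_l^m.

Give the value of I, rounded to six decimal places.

0.282095

Rules hold: Σm=0, L=6 even, 3≤3≤3.
N = 1·7·7 = 49
Δ = 0!·0!·6!/7! = 1/7
Racah Σ t=0..0: t=0:+1/36 = 1/36
⇒ 3j(0 3 3; 0 0 0)² = 1/7, sgn -1
(m-triple is (0,0,0) — same symbol as above.)
4πI² = N·(3j₀)²·(3jₘ)² = 1/1
I = +1·√(1/4π) = 0.28209479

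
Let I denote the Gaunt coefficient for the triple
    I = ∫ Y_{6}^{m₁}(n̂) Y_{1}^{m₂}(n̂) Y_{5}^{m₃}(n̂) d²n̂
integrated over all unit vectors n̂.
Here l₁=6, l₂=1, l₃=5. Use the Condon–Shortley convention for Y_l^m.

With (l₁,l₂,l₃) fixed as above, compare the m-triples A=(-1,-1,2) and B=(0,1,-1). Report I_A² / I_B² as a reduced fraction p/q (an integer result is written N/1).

Same 6,1,5: normalisation and zero-m 3j drop out of the ratio.
A: Δ: 2! 10! 0! / 13! → 1/858; sum: t=0:+1/60480 = 1/60480; 3j²(6 1 5; -1 -1 2) = Δ·Π!·Σ² = 5/429  (sign -1)
B: Δ: 2! 10! 0! / 13! → 1/858; sum: t=2:+1/34560 = 1/34560; 3j²(6 1 5; 0 1 -1) = Δ·Π!·Σ² = 5/286  (sign +1)
I_A²/I_B² = (5/429)/(5/286) = 2/3

2/3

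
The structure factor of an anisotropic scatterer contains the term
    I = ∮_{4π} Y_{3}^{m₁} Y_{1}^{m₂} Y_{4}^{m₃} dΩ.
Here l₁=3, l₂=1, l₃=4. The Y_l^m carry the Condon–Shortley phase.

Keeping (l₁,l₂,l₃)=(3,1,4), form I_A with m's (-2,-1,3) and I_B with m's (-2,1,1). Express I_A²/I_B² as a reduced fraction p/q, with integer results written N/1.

7/1

Same 3,1,4: normalisation and zero-m 3j drop out of the ratio.
A: Δ: 0! 6! 2! / 9! → 1/252; sum: t=0:+1/240 = 1/240; 3j²(3 1 4; -2 -1 3) = Δ·Π!·Σ² = 1/12  (sign -1)
B: Δ: 0! 6! 2! / 9! → 1/252; sum: t=0:+1/240 = 1/240; 3j²(3 1 4; -2 1 1) = Δ·Π!·Σ² = 1/84  (sign -1)
I_A²/I_B² = (1/12)/(1/84) = 7/1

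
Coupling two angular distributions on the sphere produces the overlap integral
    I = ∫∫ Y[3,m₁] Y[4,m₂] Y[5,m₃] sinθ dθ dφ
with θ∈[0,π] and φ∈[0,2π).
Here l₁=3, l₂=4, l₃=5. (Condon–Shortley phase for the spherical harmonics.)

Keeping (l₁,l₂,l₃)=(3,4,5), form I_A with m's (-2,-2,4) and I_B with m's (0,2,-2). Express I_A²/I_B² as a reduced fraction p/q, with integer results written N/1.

Shared (l₁,l₂,l₃)=(3,4,5): N and (l;000)² cancel in I_A²/I_B².
A: Δ = 2!·4!·6!/13! = 1/180180; Racah Σ t=1..2: t=1:−1/2880 t=2:+1/8640 = -1/4320; ⇒ 3j(3 4 5; -2 -2 4)² = 8/429, sgn +1
B: Δ = 2!·4!·6!/13! = 1/180180; Racah Σ t=0..2: t=0:+1/8640 t=1:−1/480 t=2:+1/576 = -1/4320; ⇒ 3j(3 4 5; 0 2 -2)² = 1/2145, sgn +1
I_A²/I_B² = (8/429)/(1/2145) = 40/1

40/1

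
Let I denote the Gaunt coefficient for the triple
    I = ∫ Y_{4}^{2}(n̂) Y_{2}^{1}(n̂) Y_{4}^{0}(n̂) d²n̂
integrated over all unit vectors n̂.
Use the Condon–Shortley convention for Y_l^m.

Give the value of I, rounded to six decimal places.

Σmᵢ = 3 ≠ 0, so the φ-integral vanishes; I = 0

0.000000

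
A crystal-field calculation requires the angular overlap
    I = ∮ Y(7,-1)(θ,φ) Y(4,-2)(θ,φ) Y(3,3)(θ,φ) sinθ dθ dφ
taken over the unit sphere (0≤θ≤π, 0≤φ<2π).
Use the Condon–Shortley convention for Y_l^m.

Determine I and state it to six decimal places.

-0.035654

Checks pass: Σm=0; 14 even; l₃=3∈[3,11].
(2·7+1)(2·4+1)(2·3+1) = 945
Δ: 8! 6! 0! / 15! → 1/45045
sum: t=4:+1/20736 = 1/20736
3j²(7 4 3; 0 0 0) = Δ·Π!·Σ² = 35/1287  (sign -1)
sum: t=2:+1/1036800 = 1/1036800
3j²(7 4 3; -1 -2 3) = Δ·Π!·Σ² = 4/6435  (sign +1)
combine: 4πI² = 945·35/1287·4/6435 = 980/61347
take √, sign -1: I = -0.03565426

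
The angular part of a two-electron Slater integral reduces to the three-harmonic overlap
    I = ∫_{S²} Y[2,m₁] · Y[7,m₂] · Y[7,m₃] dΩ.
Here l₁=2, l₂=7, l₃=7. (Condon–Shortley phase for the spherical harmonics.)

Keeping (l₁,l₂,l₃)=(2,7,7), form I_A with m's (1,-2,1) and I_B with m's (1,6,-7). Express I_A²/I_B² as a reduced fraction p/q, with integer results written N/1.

Shared (l₁,l₂,l₃)=(2,7,7): N and (l;000)² cancel in I_A²/I_B².
A: Δ = 2!·2!·12!/17! = 1/185640; Racah Σ t=0..1: t=0:+1/1209600 t=1:−1/1935360 = 1/3225600; ⇒ 3j(2 7 7; 1 -2 1)² = 243/61880, sgn +1
B: Δ = 2!·2!·12!/17! = 1/185640; Racah Σ t=1..1: t=1:−1/958003200 = -1/958003200; ⇒ 3j(2 7 7; 1 6 -7)² = 13/680, sgn -1
I_A²/I_B² = (243/61880)/(13/680) = 243/1183

243/1183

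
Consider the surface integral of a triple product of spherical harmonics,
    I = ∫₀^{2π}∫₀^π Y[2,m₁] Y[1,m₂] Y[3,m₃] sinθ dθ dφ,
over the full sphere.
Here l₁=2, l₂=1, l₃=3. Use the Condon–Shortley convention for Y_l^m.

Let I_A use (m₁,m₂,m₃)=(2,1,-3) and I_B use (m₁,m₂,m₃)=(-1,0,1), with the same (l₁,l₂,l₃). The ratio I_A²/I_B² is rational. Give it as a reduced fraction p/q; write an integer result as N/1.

Same 2,1,3: normalisation and zero-m 3j drop out of the ratio.
A: Δ: 0! 4! 2! / 7! → 1/105; sum: t=0:+1/48 = 1/48; 3j²(2 1 3; 2 1 -3) = Δ·Π!·Σ² = 1/7  (sign +1)
B: Δ: 0! 4! 2! / 7! → 1/105; sum: t=0:+1/6 = 1/6; 3j²(2 1 3; -1 0 1) = Δ·Π!·Σ² = 8/105  (sign +1)
I_A²/I_B² = (1/7)/(8/105) = 15/8

15/8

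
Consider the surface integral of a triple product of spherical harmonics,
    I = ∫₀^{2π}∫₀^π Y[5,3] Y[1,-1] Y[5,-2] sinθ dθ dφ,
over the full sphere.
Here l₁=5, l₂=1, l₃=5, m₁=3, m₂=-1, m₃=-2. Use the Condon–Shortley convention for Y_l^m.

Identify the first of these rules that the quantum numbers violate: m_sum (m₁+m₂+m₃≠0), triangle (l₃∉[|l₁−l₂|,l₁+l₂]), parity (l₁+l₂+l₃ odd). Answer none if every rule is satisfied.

Σmᵢ = 0  ✓
l₃∈[|l₁−l₂|,l₁+l₂]=[4,6], have l₃=5  ✓
Σlᵢ = 11 ⇒ odd  ✗

parity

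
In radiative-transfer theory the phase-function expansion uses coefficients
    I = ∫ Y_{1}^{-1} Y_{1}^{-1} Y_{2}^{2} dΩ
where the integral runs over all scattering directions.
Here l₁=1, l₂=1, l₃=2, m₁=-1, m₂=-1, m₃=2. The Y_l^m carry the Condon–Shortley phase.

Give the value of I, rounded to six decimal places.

m-sum 0 ✓  L=4 even ✓  0≤2≤2 ✓
Π(2lᵢ+1) = 3×3×5 = 45
triangle coeff Δ(1,1,2) = 1/30
Σ_t [0,0]: t=0:+1/1 = 1/1
(3j)²=2/15 [(1 1 2; 0 0 0)], sign=+1
Σ_t [0,0]: t=0:+1/4 = 1/4
(3j)²=1/5 [(1 1 2; -1 -1 2)], sign=+1
⇒ 4πI² = 6/5
I = (+1)√(6/5/(4π)) = 0.30901936

0.309019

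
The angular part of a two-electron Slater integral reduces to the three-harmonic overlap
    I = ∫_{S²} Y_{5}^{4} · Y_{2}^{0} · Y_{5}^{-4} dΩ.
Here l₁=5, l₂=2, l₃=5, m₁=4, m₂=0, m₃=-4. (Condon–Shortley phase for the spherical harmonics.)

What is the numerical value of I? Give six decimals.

-0.097044

Rules hold: Σm=0, L=12 even, 3≤5≤7.
N = 11·5·11 = 605
Δ = 2!·8!·2!/13! = 1/38610
Racah Σ t=0..2: t=0:+1/2880 t=1:−1/576 t=2:+1/2880 = -1/960
⇒ 3j(5 2 5; 0 0 0)² = 10/429, sgn +1
Racah Σ t=0..1: t=0:+1/20160 t=1:−1/40320 = 1/40320
⇒ 3j(5 2 5; 4 0 -4)² = 6/715, sgn -1
4πI² = N·(3j₀)²·(3jₘ)² = 20/169
I = -1·√(0.118343/4π) = -0.09704356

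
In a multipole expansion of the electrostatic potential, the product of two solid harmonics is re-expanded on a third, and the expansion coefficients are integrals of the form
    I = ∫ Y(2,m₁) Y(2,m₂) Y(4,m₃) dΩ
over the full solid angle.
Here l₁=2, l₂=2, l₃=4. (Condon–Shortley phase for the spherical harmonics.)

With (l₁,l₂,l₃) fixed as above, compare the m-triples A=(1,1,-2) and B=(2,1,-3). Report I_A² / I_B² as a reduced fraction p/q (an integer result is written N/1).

l's match ⇒ only the (l;m) 3-j factors differ between A and B.
A: triangle coeff Δ(2,2,4) = 1/630; Σ_t [0,0]: t=0:+1/36 = 1/36; (3j)²=4/63 [(2 2 4; 1 1 -2)], sign=+1
B: triangle coeff Δ(2,2,4) = 1/630; Σ_t [0,0]: t=0:+1/144 = 1/144; (3j)²=1/18 [(2 2 4; 2 1 -3)], sign=-1
I_A²/I_B² = (4/63)/(1/18) = 8/7

8/7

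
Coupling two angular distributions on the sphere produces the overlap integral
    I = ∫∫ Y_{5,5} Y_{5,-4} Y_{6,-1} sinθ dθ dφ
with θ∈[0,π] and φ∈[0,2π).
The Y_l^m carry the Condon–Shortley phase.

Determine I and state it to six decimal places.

-0.094319

m-sum 0 ✓  L=16 even ✓  0≤6≤10 ✓
Π(2lᵢ+1) = 11×11×13 = 1573
triangle coeff Δ(5,5,6) = 1/28588560
Σ_t [0,4]: t=0:+1/345600 t=1:−1/13824 t=2:+1/5184 t=3:−1/13824 t=4:+1/345600 = 7/129600
(3j)²=80/7293 [(5 5 6; 0 0 0)], sign=+1
Σ_t [0,0]: t=0:+1/2073600 = 1/2073600
(3j)²=63/9724 [(5 5 6; 5 -4 -1)], sign=-1
⇒ 4πI² = 420/3757
I = (-1)√(420/3757/(4π)) = -0.09431898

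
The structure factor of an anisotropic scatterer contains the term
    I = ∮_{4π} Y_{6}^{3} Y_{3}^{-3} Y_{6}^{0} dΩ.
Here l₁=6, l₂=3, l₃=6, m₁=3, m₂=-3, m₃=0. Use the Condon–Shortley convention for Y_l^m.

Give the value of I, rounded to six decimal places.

L=15 odd ⇒ parity kills the (l;000) factor ⇒ I = 0

0.000000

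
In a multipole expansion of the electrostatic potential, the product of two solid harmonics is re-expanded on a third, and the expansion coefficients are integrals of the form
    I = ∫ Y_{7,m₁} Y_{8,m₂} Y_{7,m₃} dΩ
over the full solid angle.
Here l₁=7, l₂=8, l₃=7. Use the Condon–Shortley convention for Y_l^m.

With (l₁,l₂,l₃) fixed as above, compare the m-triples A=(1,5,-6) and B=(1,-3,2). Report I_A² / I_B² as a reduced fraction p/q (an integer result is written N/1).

l's match ⇒ only the (l;m) 3-j factors differ between A and B.
A: triangle coeff Δ(7,8,7) = 1/22086194130; Σ_t [5,6]: t=5:−1/3483648000 t=6:+1/5225472000 = -1/10450944000; (3j)²=104/37145 [(7 8 7; 1 5 -6)], sign=+1
B: triangle coeff Δ(7,8,7) = 1/22086194130; Σ_t [0,5]: t=0:+1/20901888000 t=1:−1/348364800 t=2:+1/49766400 t=3:−1/37324800 t=4:+1/139345920 t=5:−1/3483648000 = -11/4180377600; (3j)²=550/289731 [(7 8 7; 1 -3 2)], sign=+1
I_A²/I_B² = (104/37145)/(550/289731) = 2028/1375

2028/1375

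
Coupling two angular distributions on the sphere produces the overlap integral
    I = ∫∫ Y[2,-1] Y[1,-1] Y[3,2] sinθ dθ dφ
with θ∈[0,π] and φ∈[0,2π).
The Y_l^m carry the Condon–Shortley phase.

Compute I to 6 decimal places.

Checks pass: Σm=0; 6 even; l₃=3∈[1,3].
(2·2+1)(2·1+1)(2·3+1) = 105
Δ: 0! 4! 2! / 7! → 1/105
sum: t=0:+1/4 = 1/4
3j²(2 1 3; 0 0 0) = Δ·Π!·Σ² = 3/35  (sign -1)
sum: t=0:+1/12 = 1/12
3j²(2 1 3; -1 -1 2) = Δ·Π!·Σ² = 2/21  (sign -1)
combine: 4πI² = 105·3/35·2/21 = 6/7
take √, sign +1: I = 0.26116903

0.261169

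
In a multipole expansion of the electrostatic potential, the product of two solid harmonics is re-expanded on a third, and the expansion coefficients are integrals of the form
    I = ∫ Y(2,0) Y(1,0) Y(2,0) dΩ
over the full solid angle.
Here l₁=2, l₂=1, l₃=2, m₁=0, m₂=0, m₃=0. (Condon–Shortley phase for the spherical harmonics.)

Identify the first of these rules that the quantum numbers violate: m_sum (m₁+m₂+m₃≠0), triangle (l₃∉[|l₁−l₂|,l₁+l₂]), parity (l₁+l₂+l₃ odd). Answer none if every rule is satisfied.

azimuthal sum: 0 + 0 + 0 = 0  ✓
1 ≤ 2 ≤ 3 (triangle on l)  ✓
L = 2 + 1 + 2 = 5 (odd)  ✗

parity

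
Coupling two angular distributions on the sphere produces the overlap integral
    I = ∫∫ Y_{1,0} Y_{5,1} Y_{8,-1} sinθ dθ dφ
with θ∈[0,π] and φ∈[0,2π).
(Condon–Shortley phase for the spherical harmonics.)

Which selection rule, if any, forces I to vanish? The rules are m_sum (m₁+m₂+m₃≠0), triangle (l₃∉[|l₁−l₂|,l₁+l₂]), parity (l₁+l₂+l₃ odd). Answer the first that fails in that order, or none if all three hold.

Σmᵢ = 0  ✓
l₃∈[|l₁−l₂|,l₁+l₂]=[4,6], have l₃=8  ✗
Σlᵢ = 14 ⇒ even

triangle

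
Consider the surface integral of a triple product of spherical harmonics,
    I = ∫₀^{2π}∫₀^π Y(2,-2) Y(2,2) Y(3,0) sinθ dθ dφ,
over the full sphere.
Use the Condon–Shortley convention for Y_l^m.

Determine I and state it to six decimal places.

Σlᵢ=7 odd — θ-integrand is odd under cosθ→−cosθ; I=0

0.000000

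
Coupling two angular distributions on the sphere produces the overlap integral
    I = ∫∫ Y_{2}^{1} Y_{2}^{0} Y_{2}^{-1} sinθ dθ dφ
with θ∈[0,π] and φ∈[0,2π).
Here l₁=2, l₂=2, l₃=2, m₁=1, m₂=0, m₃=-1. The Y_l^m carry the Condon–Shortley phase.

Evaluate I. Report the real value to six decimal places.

-0.090112

m-sum 0 ✓  L=6 even ✓  0≤2≤4 ✓
Π(2lᵢ+1) = 5×5×5 = 125
triangle coeff Δ(2,2,2) = 1/630
Σ_t [0,2]: t=0:+1/8 t=1:−1/1 t=2:+1/8 = -3/4
(3j)²=2/35 [(2 2 2; 0 0 0)], sign=-1
Σ_t [0,1]: t=0:+1/4 t=1:−1/2 = -1/4
(3j)²=1/70 [(2 2 2; 1 0 -1)], sign=+1
⇒ 4πI² = 5/49
I = (-1)√(5/49/(4π)) = -0.09011188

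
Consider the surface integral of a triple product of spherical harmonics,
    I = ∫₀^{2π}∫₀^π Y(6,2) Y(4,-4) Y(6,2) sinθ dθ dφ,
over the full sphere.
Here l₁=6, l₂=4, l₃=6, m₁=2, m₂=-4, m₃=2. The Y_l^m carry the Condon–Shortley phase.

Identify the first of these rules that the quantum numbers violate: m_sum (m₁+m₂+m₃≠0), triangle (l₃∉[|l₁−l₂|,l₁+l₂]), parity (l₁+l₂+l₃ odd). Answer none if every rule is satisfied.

none

azimuthal sum: 2 − 4 + 2 = 0  ✓
2 ≤ 6 ≤ 10 (triangle on l)  ✓
L = 6 + 4 + 6 = 16 (even)  ✓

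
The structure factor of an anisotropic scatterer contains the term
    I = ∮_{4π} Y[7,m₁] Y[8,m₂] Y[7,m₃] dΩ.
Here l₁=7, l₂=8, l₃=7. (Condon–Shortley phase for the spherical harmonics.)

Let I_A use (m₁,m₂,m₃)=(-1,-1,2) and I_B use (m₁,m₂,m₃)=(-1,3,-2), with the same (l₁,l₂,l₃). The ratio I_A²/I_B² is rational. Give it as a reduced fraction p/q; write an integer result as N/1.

240/77

Shared (l₁,l₂,l₃)=(7,8,7): N and (l;000)² cancel in I_A²/I_B².
A: Δ = 8!·6!·8!/23! = 1/22086194130; Racah Σ t=2..7: t=2:+1/746496000 t=3:−1/49766400 t=4:+1/19906560 t=5:−1/37324800 t=6:+1/348364800 t=7:−1/24385536000 = 11/1463132160; ⇒ 3j(7 8 7; -1 -1 2)² = 4000/676039, sgn -1
B: Δ = 8!·6!·8!/23! = 1/22086194130; Racah Σ t=3..8: t=3:−1/3483648000 t=4:+1/139345920 t=5:−1/37324800 t=6:+1/49766400 t=7:−1/348364800 t=8:+1/20901888000 = -11/4180377600; ⇒ 3j(7 8 7; -1 3 -2)² = 550/289731, sgn +1
I_A²/I_B² = (4000/676039)/(550/289731) = 240/77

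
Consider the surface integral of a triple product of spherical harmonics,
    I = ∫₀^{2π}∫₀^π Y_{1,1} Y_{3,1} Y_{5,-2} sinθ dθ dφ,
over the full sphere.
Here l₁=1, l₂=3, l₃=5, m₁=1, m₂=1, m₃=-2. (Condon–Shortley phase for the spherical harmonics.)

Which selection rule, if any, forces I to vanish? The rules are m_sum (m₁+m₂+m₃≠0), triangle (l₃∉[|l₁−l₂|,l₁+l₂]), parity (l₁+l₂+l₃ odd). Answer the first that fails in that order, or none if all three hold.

triangle

m₁+m₂+m₃ = 1 + 1 − 2 = 0  ✓
triangle: |1−3|=2 ≤ l₃=5 ≤ 1+3=4  ✗
parity: l₁+l₂+l₃ = 9 is odd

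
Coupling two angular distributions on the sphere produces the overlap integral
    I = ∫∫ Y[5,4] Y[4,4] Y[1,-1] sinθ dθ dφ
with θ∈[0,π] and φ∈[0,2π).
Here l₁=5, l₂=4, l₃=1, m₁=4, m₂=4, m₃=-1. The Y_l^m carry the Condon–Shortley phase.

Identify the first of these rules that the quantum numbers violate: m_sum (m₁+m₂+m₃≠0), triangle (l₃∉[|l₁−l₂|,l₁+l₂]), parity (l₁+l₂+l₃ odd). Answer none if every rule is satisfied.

Σmᵢ = 7  ✗
l₃∈[|l₁−l₂|,l₁+l₂]=[1,9], have l₃=1
Σlᵢ = 10 ⇒ even

m_sum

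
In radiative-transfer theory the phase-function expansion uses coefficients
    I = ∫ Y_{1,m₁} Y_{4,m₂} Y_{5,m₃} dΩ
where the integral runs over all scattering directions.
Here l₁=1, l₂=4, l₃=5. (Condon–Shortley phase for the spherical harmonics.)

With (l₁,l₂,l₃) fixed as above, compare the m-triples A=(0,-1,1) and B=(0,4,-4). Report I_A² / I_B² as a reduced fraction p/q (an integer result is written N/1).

Same 1,4,5: normalisation and zero-m 3j drop out of the ratio.
A: Δ: 0! 2! 8! / 11! → 1/495; sum: t=0:+1/720 = 1/720; 3j²(1 4 5; 0 -1 1) = Δ·Π!·Σ² = 8/165  (sign +1)
B: Δ: 0! 2! 8! / 11! → 1/495; sum: t=0:+1/40320 = 1/40320; 3j²(1 4 5; 0 4 -4) = Δ·Π!·Σ² = 1/55  (sign -1)
I_A²/I_B² = (8/165)/(1/55) = 8/3

8/3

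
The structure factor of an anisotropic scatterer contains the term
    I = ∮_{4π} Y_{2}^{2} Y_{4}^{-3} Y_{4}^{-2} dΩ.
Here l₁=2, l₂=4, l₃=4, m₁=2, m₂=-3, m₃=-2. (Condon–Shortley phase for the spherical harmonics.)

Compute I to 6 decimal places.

0.000000

2 − 3 − 2 = -3 ≠ 0: azimuthal integral kills it; I = 0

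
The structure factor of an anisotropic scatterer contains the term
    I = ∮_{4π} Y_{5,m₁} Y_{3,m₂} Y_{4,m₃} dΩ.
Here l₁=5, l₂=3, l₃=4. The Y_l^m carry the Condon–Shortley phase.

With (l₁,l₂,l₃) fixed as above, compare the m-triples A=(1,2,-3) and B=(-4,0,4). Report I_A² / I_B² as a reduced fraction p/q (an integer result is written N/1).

605/1008

Shared (l₁,l₂,l₃)=(5,3,4): N and (l;000)² cancel in I_A²/I_B².
A: Δ = 4!·6!·2!/13! = 1/180180; Racah Σ t=3..4: t=3:−1/1440 t=4:+1/17280 = -11/17280; ⇒ 3j(5 3 4; 1 2 -3)² = 11/468, sgn +1
B: Δ = 4!·6!·2!/13! = 1/180180; Racah Σ t=3..3: t=3:−1/8640 = -1/8640; ⇒ 3j(5 3 4; -4 0 4)² = 28/715, sgn -1
I_A²/I_B² = (11/468)/(28/715) = 605/1008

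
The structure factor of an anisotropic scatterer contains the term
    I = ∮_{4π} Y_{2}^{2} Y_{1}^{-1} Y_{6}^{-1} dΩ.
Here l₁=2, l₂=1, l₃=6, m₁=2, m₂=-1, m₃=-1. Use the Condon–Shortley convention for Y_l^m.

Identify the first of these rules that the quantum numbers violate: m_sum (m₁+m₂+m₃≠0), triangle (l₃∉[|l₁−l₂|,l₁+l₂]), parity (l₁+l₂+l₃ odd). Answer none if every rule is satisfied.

m₁+m₂+m₃ = 2 − 1 − 1 = 0  ✓
triangle: |2−1|=1 ≤ l₃=6 ≤ 2+1=3  ✗
parity: l₁+l₂+l₃ = 9 is odd

triangle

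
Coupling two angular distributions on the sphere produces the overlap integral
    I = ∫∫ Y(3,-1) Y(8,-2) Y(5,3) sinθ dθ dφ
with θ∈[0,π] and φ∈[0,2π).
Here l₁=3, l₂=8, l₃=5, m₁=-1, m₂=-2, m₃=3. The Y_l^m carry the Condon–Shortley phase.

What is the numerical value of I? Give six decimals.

Checks pass: Σm=0; 16 even; l₃=5∈[5,11].
(2·3+1)(2·8+1)(2·5+1) = 1309
Δ: 6! 0! 10! / 17! → 1/136136
sum: t=3:−1/518400 = -1/518400
3j²(3 8 5; 0 0 0) = Δ·Π!·Σ² = 56/2431  (sign +1)
sum: t=4:+1/3870720 = 1/3870720
3j²(3 8 5; -1 -2 3) = Δ·Π!·Σ² = 675/136136  (sign +1)
combine: 4πI² = 1309·56/2431·675/136136 = 4725/31603
take √, sign +1: I = 0.10907666

0.109077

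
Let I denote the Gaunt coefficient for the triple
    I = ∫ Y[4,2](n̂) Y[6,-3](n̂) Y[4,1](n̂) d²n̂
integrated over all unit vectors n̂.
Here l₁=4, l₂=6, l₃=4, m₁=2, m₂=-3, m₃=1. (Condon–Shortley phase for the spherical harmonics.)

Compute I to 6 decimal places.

m-sum 0 ✓  L=14 even ✓  2≤4≤10 ✓
Π(2lᵢ+1) = 9×13×9 = 1053
triangle coeff Δ(4,6,4) = 1/1261260
Σ_t [2,4]: t=2:+1/4608 t=3:−1/1296 t=4:+1/4608 = -7/20736
(3j)²=20/1287 [(4 6 4; 0 0 0)], sign=-1
Σ_t [0,2]: t=0:+1/51840 t=1:−1/5760 t=2:+1/11520 = -7/103680
(3j)²=7/858 [(4 6 4; 2 -3 1)], sign=+1
⇒ 4πI² = 210/1573
I = (-1)√(210/1573/(4π)) = -0.10307192

-0.103072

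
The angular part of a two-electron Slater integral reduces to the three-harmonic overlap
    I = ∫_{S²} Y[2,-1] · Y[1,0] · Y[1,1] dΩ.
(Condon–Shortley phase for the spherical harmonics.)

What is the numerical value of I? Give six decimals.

-0.218510

m-sum 0 ✓  L=4 even ✓  1≤1≤3 ✓
Π(2lᵢ+1) = 5×3×3 = 45
triangle coeff Δ(2,1,1) = 1/30
Σ_t [1,1]: t=1:−1/1 = -1/1
(3j)²=2/15 [(2 1 1; 0 0 0)], sign=+1
Σ_t [1,1]: t=1:−1/2 = -1/2
(3j)²=1/10 [(2 1 1; -1 0 1)], sign=-1
⇒ 4πI² = 3/5
I = (-1)√(3/5/(4π)) = -0.21850969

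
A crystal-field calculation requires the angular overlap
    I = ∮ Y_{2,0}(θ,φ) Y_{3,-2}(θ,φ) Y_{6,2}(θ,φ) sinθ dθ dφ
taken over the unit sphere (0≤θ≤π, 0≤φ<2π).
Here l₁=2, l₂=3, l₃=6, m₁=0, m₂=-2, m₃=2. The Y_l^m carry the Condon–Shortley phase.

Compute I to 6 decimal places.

0.000000

l₃=6 ∉ [1,5] — triangle fails ⇒ I = 0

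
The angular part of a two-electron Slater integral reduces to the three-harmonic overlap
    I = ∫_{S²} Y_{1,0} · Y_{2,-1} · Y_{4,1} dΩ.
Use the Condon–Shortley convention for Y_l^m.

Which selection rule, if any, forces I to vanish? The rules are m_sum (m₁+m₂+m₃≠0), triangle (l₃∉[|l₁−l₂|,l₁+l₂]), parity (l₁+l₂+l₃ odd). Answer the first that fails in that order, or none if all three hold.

triangle

azimuthal sum: 0 − 1 + 1 = 0  ✓
1 ≤ 4 ≤ 3 (triangle on l)  ✗
L = 1 + 2 + 4 = 7 (odd)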